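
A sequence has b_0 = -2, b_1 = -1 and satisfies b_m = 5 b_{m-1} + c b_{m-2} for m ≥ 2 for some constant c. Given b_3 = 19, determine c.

-4

b_2 = -5 - 2c
b_3 = -25 - 11c
So -25 - 11c = 19, giving c = -4.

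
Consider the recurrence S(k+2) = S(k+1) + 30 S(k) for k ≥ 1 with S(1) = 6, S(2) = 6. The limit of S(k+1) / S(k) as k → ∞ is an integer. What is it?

6

The characteristic equation is r^2 - r - 30 = 0, which factors as (r - 6)(r + 5) = 0.
So the roots are 6 and -5. Since |6| > |-5| and the coefficient of 6^k is non-zero, the ratio tends to 6.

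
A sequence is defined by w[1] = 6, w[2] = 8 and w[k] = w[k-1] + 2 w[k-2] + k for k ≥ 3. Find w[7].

381

w[3] = 8 + 2·6 + 3 = 23
w[4] = 23 + 2·8 + 4 = 43
w[5] = 43 + 2·23 + 5 = 94
w[6] = 94 + 2·43 + 6 = 186
w[7] = 186 + 2·94 + 7 = 381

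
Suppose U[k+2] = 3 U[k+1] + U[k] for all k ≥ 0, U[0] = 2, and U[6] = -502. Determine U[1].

-2

Let U[1] = w.
U[2] = 2 + 3w
U[3] = 6 + 10w
U[4] = 20 + 33w
U[5] = 66 + 109w
U[6] = 218 + 360w
So 218 + 360w = -502, giving w = -2.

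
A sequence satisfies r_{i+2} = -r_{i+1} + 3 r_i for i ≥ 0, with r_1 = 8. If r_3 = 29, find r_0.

Let r_0 = x.
r_2 = -8 + 3x
r_3 = 32 - 3x
So 32 - 3x = 29, giving x = 1.

1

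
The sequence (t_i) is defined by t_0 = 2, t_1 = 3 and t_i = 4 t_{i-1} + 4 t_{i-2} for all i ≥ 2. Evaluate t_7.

50368

t_2 = 4·3 + 4·2 = 20
t_3 = 4·20 + 4·3 = 92
t_4 = 4·92 + 4·20 = 448
t_5 = 4·448 + 4·92 = 2160
t_6 = 4·2160 + 4·448 = 10432
t_7 = 4·10432 + 4·2160 = 50368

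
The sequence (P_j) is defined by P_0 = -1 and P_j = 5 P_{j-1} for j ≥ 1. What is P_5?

P_1 = 5*(-1) = -5
P_2 = 5*(-5) = -25
P_3 = 5*(-25) = -125
P_4 = 5*(-125) = -625
P_5 = 5*(-625) = -3125

-3125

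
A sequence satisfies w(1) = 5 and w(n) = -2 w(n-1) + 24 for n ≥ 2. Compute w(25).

The fixed point is 24/(1 + 2) = 8, so w(n) - 8 = -2(w(n-1) - 8).
Hence w(n) = -3·(-2)^{n-1} + 8.
w(25) = -3·(-2)^{24} + 8 = -3·16777216 + 8 = -50331640.

-50331640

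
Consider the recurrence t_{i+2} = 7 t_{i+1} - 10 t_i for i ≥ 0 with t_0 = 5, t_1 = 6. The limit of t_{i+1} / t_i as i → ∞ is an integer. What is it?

The characteristic equation is r^2 - 7r + 10 = 0, which factors as (r - 5)(r - 2) = 0.
So the roots are 5 and 2. Since |5| > |2| and the coefficient of 5^i is non-zero, the ratio tends to 5.

5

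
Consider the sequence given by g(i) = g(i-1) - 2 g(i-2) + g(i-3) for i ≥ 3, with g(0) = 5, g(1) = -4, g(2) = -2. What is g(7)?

g(3) = (-2) - 2*(-4) + 5 = 11
g(4) = 11 - 2*(-2) + (-4) = 11
g(5) = 11 - 2*11 + (-2) = -13
g(6) = (-13) - 2*11 + 11 = -24
g(7) = (-24) - 2*(-13) + 11 = 13

13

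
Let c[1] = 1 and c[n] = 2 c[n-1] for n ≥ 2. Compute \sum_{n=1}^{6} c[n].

63

c[2] = 2*1 = 2
c[3] = 2*2 = 4
c[4] = 2*4 = 8
c[5] = 2*8 = 16
c[6] = 2*16 = 32
Sum = 1 + 2 + 4 + 8 + 16 + 32 = 63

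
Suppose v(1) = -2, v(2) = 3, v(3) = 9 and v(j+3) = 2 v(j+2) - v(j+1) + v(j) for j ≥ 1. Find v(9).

v(4) = 2*9 - 3 + (-2) = 13
v(5) = 2*13 - 9 + 3 = 20
v(6) = 2*20 - 13 + 9 = 36
v(7) = 2*36 - 20 + 13 = 65
v(8) = 2*65 - 36 + 20 = 114
v(9) = 2*114 - 65 + 36 = 199

199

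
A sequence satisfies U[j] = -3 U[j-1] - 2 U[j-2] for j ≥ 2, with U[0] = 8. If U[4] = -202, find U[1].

6

Let U[1] = v.
U[2] = -16 - 3v
U[3] = 48 + 7v
U[4] = -112 - 15v
So -112 - 15v = -202, giving v = 6.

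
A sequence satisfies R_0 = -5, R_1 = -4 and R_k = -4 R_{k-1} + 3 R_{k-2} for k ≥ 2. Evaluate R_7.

-6808

R_2 = -4*(-4) + 3*(-5) = 1
R_3 = -4*1 + 3*(-4) = -16
R_4 = -4*(-16) + 3*1 = 67
R_5 = -4*67 + 3*(-16) = -316
R_6 = -4*(-316) + 3*67 = 1465
R_7 = -4*1465 + 3*(-316) = -6808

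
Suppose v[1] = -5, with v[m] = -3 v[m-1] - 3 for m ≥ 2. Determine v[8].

v[2] = -3·(-5) - 3 = 12
v[3] = -3·12 - 3 = -39
v[4] = -3·(-39) - 3 = 114
v[5] = -3·114 - 3 = -345
v[6] = -3·(-345) - 3 = 1032
v[7] = -3·1032 - 3 = -3099
v[8] = -3·(-3099) - 3 = 9294

9294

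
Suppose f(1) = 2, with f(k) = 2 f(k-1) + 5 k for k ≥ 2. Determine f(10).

8644

f(2) = 2(2) + 10 = 14
f(3) = 2(14) + 15 = 43
f(4) = 2(43) + 20 = 106
f(5) = 2(106) + 25 = 237
f(6) = 2(237) + 30 = 504
f(7) = 2(504) + 35 = 1043
f(8) = 2(1043) + 40 = 2126
f(9) = 2(2126) + 45 = 4297
f(10) = 2(4297) + 50 = 8644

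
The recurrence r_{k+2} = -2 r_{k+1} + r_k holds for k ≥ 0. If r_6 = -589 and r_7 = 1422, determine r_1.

Rearranging, r_{k-2} = r_k + 2 r_{k-1}.
r_5 = 1422 + 2(-589) = 244
r_4 = -589 + 2(244) = -101
r_3 = 244 + 2(-101) = 42
r_2 = -101 + 2(42) = -17
r_1 = 42 + 2(-17) = 8

8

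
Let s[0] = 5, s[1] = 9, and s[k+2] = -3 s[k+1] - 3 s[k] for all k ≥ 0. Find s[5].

216

s[2] = -3*9 - 3*5 = -42
s[3] = -3*(-42) - 3*9 = 99
s[4] = -3*99 - 3*(-42) = -171
s[5] = -3*(-171) - 3*99 = 216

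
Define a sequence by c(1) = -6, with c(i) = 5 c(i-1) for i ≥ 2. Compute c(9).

-2343750

c(2) = 5(-6) = -30
c(3) = 5(-30) = -150
c(4) = 5(-150) = -750
c(5) = 5(-750) = -3750
c(6) = 5(-3750) = -18750
c(7) = 5(-18750) = -93750
c(8) = 5(-93750) = -468750
c(9) = 5(-468750) = -2343750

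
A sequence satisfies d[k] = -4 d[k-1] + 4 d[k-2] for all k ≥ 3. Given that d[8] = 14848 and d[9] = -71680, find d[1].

Rearranging, d[k-2] = (d[k] + 4 d[k-1]) / 4.
d[7] = (-71680 + 4(14848)) / 4 = -12288/4 = -3072
d[6] = (14848 + 4(-3072)) / 4 = 2560/4 = 640
d[5] = (-3072 + 4(640)) / 4 = -512/4 = -128
d[4] = (640 + 4(-128)) / 4 = 128/4 = 32
d[3] = (-128 + 4(32)) / 4 = 0/4 = 0
d[2] = (32 + 4(0)) / 4 = 32/4 = 8
d[1] = (0 + 4(8)) / 4 = 32/4 = 8

8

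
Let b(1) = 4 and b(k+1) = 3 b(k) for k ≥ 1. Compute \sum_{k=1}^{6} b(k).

1456

b(2) = 3(4) = 12
b(3) = 3(12) = 36
b(4) = 3(36) = 108
b(5) = 3(108) = 324
b(6) = 3(324) = 972
Sum = 4 + 12 + 36 + 108 + 324 + 972 = 1456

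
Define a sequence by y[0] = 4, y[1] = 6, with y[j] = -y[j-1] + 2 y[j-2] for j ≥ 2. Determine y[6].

-38

y[2] = -6 + 2(4) = 2
y[3] = -2 + 2(6) = 10
y[4] = -10 + 2(2) = -6
y[5] = -(-6) + 2(10) = 26
y[6] = -26 + 2(-6) = -38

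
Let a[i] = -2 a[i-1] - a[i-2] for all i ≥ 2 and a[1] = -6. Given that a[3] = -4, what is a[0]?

Let a[0] = v.
a[2] = 12 - v
a[3] = -18 + 2v
So -18 + 2v = -4, giving v = 7.

7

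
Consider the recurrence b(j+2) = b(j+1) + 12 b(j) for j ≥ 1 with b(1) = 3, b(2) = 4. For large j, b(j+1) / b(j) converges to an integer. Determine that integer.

4

The characteristic equation is r^2 - r - 12 = 0, which factors as (r - 4)(r + 3) = 0.
So the roots are 4 and -3. Since |4| > |-3| and the coefficient of 4^j is non-zero, the ratio tends to 4.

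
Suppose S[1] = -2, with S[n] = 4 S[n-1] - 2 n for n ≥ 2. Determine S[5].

S[2] = 4*(-2) - 4 = -12
S[3] = 4*(-12) - 6 = -54
S[4] = 4*(-54) - 8 = -224
S[5] = 4*(-224) - 10 = -906

-906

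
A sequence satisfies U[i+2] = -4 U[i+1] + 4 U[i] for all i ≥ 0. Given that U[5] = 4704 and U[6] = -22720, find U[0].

Rearranging, U[i-2] = (U[i] + 4 U[i-1]) / 4.
U[4] = (-22720 + 4*4704) / 4 = -3904/4 = -976
U[3] = (4704 + 4*(-976)) / 4 = 800/4 = 200
U[2] = (-976 + 4*200) / 4 = -176/4 = -44
U[1] = (200 + 4*(-44)) / 4 = 24/4 = 6
U[0] = (-44 + 4*6) / 4 = -20/4 = -5

-5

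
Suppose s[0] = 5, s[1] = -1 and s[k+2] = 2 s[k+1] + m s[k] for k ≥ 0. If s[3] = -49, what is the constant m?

s[2] = -2 + 5m
s[3] = -4 + 9m
So -4 + 9m = -49, giving m = -5.

-5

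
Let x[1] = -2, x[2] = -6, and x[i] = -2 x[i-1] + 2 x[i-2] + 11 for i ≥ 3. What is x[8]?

-2445

x[3] = -2·(-6) + 2·(-2) + 11 = 19
x[4] = -2·19 + 2·(-6) + 11 = -39
x[5] = -2·(-39) + 2·19 + 11 = 127
x[6] = -2·127 + 2·(-39) + 11 = -321
x[7] = -2·(-321) + 2·127 + 11 = 907
x[8] = -2·907 + 2·(-321) + 11 = -2445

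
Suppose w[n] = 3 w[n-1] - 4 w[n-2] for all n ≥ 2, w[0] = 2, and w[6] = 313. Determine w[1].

-5

Let w[1] = x.
w[2] = -8 + 3x
w[3] = -24 + 5x
w[4] = -40 + 3x
w[5] = -24 - 11x
w[6] = 88 - 45x
So 88 - 45x = 313, giving x = -5.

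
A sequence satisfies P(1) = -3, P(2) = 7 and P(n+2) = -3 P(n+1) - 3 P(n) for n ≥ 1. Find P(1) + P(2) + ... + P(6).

-20

P(3) = -3*7 - 3*(-3) = -12
P(4) = -3*(-12) - 3*7 = 15
P(5) = -3*15 - 3*(-12) = -9
P(6) = -3*(-9) - 3*15 = -18
Sum = (-3) + 7 + (-12) + 15 + (-9) + (-18) = -20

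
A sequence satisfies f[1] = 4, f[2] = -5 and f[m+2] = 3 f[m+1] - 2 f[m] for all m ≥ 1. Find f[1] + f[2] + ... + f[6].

-489

f[3] = 3*(-5) - 2*4 = -23
f[4] = 3*(-23) - 2*(-5) = -59
f[5] = 3*(-59) - 2*(-23) = -131
f[6] = 3*(-131) - 2*(-59) = -275
Sum = 4 + (-5) + (-23) + (-59) + (-131) + (-275) = -489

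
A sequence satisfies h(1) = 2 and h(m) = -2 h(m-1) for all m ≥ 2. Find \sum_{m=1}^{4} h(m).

h(2) = -2(2) = -4
h(3) = -2(-4) = 8
h(4) = -2(8) = -16
Sum = 2 + (-4) + 8 + (-16) = -10

-10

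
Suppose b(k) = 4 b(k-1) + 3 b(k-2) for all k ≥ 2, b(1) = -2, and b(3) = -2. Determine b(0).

Let b(0) = v.
b(2) = -8 + 3v
b(3) = -38 + 12v
So -38 + 12v = -2, giving v = 3.

3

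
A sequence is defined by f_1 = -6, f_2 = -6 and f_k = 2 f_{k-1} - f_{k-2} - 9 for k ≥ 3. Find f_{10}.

-330

f_3 = 2·(-6) - (-6) - 9 = -15
f_4 = 2·(-15) - (-6) - 9 = -33
f_5 = 2·(-33) - (-15) - 9 = -60
f_6 = 2·(-60) - (-33) - 9 = -96
f_7 = 2·(-96) - (-60) - 9 = -141
f_8 = 2·(-141) - (-96) - 9 = -195
f_9 = 2·(-195) - (-141) - 9 = -258
f_{10} = 2·(-258) - (-195) - 9 = -330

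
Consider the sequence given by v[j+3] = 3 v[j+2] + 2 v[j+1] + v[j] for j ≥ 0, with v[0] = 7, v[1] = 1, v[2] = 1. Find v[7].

v[3] = 3*1 + 2*1 + 7 = 12
v[4] = 3*12 + 2*1 + 1 = 39
v[5] = 3*39 + 2*12 + 1 = 142
v[6] = 3*142 + 2*39 + 12 = 516
v[7] = 3*516 + 2*142 + 39 = 1871

1871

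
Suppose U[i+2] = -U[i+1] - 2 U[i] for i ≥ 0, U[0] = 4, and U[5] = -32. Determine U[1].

8

Let U[1] = w.
U[2] = -8 - w
U[3] = 8 - w
U[4] = 8 + 3w
U[5] = -24 - w
So -24 - w = -32, giving w = 8.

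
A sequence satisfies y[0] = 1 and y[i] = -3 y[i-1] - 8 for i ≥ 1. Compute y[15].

The fixed point is -8/(1 + 3) = -2, so y[i] + 2 = -3(y[i-1] + 2).
Hence y[i] = 3·(-3)^i - 2.
y[15] = 3·(-3)^{15} - 2 = 3·-14348907 - 2 = -43046723.

-43046723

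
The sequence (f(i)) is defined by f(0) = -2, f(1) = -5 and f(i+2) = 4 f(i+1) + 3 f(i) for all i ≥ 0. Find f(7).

-55535

f(2) = 4(-5) + 3(-2) = -26
f(3) = 4(-26) + 3(-5) = -119
f(4) = 4(-119) + 3(-26) = -554
f(5) = 4(-554) + 3(-119) = -2573
f(6) = 4(-2573) + 3(-554) = -11954
f(7) = 4(-11954) + 3(-2573) = -55535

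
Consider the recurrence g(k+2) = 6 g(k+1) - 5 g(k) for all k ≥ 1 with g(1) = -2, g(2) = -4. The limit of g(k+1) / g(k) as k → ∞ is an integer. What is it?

5

The characteristic equation is r^2 - 6r + 5 = 0, which factors as (r - 5)(r - 1) = 0.
So the roots are 5 and 1. Since |5| > |1| and the coefficient of 5^k is non-zero, the ratio tends to 5.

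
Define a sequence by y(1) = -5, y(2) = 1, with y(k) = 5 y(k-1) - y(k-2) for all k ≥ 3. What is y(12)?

y(3) = 5·1 - (-5) = 10
y(4) = 5·10 - 1 = 49
y(5) = 5·49 - 10 = 235
y(6) = 5·235 - 49 = 1126
y(7) = 5·1126 - 235 = 5395
y(8) = 5·5395 - 1126 = 25849
y(9) = 5·25849 - 5395 = 123850
y(10) = 5·123850 - 25849 = 593401
y(11) = 5·593401 - 123850 = 2843155
y(12) = 5·2843155 - 593401 = 13622374

13622374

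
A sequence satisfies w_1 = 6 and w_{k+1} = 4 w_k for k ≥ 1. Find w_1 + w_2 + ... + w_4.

w_2 = 4·6 = 24
w_3 = 4·24 = 96
w_4 = 4·96 = 384
Sum = 6 + 24 + 96 + 384 = 510

510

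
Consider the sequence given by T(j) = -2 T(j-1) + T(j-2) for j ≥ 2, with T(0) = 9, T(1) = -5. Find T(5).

T(2) = -2*(-5) + 9 = 19
T(3) = -2*19 + (-5) = -43
T(4) = -2*(-43) + 19 = 105
T(5) = -2*105 + (-43) = -253

-253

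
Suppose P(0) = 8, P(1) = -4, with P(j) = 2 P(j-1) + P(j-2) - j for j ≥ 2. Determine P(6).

P(2) = 2*(-4) + 8 - 2 = -2
P(3) = 2*(-2) + (-4) - 3 = -11
P(4) = 2*(-11) + (-2) - 4 = -28
P(5) = 2*(-28) + (-11) - 5 = -72
P(6) = 2*(-72) + (-28) - 6 = -178

-178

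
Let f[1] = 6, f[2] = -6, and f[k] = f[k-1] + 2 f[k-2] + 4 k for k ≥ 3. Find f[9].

f[3] = (-6) + 2(6) + 12 = 18
f[4] = 18 + 2(-6) + 16 = 22
f[5] = 22 + 2(18) + 20 = 78
f[6] = 78 + 2(22) + 24 = 146
f[7] = 146 + 2(78) + 28 = 330
f[8] = 330 + 2(146) + 32 = 654
f[9] = 654 + 2(330) + 36 = 1350

1350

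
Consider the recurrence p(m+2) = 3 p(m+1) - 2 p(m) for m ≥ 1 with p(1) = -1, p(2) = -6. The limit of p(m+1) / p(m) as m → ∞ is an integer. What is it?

2

The characteristic equation is r^2 - 3r + 2 = 0, which factors as (r - 2)(r - 1) = 0.
So the roots are 2 and 1. Since |2| > |1| and the coefficient of 2^m is non-zero, the ratio tends to 2.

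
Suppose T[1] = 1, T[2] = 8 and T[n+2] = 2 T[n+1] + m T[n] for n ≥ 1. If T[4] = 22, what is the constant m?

T[3] = 16 + m
T[4] = 32 + 10m
So 32 + 10m = 22, giving m = -1.

-1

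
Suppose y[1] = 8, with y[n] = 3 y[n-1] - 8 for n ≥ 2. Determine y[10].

78736

y[2] = 3(8) - 8 = 16
y[3] = 3(16) - 8 = 40
y[4] = 3(40) - 8 = 112
y[5] = 3(112) - 8 = 328
y[6] = 3(328) - 8 = 976
y[7] = 3(976) - 8 = 2920
y[8] = 3(2920) - 8 = 8752
y[9] = 3(8752) - 8 = 26248
y[10] = 3(26248) - 8 = 78736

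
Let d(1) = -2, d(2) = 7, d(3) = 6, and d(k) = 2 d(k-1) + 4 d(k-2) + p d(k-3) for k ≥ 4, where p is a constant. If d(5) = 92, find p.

-4

d(4) = 40 - 2p
d(5) = 104 + 3p
So 104 + 3p = 92, giving p = -4.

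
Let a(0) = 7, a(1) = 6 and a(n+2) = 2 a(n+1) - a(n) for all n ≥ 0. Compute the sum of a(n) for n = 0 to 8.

a(2) = 2·6 - 7 = 5
a(3) = 2·5 - 6 = 4
a(4) = 2·4 - 5 = 3
a(5) = 2·3 - 4 = 2
a(6) = 2·2 - 3 = 1
a(7) = 2·1 - 2 = 0
a(8) = 2·0 - 1 = -1
Sum = 7 + 6 + 5 + 4 + 3 + 2 + 1 + 0 + (-1) = 27

27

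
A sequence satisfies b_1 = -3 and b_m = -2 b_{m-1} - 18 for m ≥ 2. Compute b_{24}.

The fixed point is -18/(1 + 2) = -6, so b_m + 6 = -2(b_{m-1} + 6).
Hence b_m = 3·(-2)^{m-1} - 6.
b_{24} = 3·(-2)^{23} - 6 = 3·-8388608 - 6 = -25165830.

-25165830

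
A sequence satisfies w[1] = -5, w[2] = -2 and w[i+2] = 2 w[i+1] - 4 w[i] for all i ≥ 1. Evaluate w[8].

w[3] = 2*(-2) - 4*(-5) = 16
w[4] = 2*16 - 4*(-2) = 40
w[5] = 2*40 - 4*16 = 16
w[6] = 2*16 - 4*40 = -128
w[7] = 2*(-128) - 4*16 = -320
w[8] = 2*(-320) - 4*(-128) = -128

-128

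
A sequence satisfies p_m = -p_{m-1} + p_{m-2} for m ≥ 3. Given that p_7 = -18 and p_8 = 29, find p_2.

Rearranging, p_{m-2} = p_m + p_{m-1}.
p_6 = 29 + (-18) = 11
p_5 = -18 + 11 = -7
p_4 = 11 + (-7) = 4
p_3 = -7 + 4 = -3
p_2 = 4 + (-3) = 1

1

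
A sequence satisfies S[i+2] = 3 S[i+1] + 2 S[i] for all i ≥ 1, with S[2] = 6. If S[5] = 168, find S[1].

Let S[1] = w.
S[3] = 18 + 2w
S[4] = 66 + 6w
S[5] = 234 + 22w
So 234 + 22w = 168, giving w = -3.

-3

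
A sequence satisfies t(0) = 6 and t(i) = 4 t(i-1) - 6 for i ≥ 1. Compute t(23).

281474976710658

The fixed point is -6/(1 - 4) = 2, so t(i) - 2 = 4(t(i-1) - 2).
Hence t(i) = 4·4^i + 2.
t(23) = 4·4^{23} + 2 = 4·70368744177664 + 2 = 281474976710658.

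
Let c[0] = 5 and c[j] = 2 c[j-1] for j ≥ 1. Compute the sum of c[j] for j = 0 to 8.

2555

c[1] = 2(5) = 10
c[2] = 2(10) = 20
c[3] = 2(20) = 40
c[4] = 2(40) = 80
c[5] = 2(80) = 160
c[6] = 2(160) = 320
c[7] = 2(320) = 640
c[8] = 2(640) = 1280
Sum = 5 + 10 + 20 + 40 + 80 + 160 + 320 + 640 + 1280 = 2555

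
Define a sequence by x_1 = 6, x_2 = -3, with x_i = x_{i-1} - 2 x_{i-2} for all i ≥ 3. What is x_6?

x_3 = (-3) - 2(6) = -15
x_4 = (-15) - 2(-3) = -9
x_5 = (-9) - 2(-15) = 21
x_6 = 21 - 2(-9) = 39

39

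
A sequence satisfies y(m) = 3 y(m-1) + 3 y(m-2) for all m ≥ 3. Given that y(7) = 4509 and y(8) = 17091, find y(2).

Rearranging, y(m-2) = (y(m) - 3 y(m-1)) / 3.
y(6) = (17091 - 3·4509) / 3 = 3564/3 = 1188
y(5) = (4509 - 3·1188) / 3 = 945/3 = 315
y(4) = (1188 - 3·315) / 3 = 243/3 = 81
y(3) = (315 - 3·81) / 3 = 72/3 = 24
y(2) = (81 - 3·24) / 3 = 9/3 = 3

3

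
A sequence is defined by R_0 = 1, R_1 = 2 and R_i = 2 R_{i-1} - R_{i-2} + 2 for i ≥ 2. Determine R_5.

R_2 = 2(2) - 1 + 2 = 5
R_3 = 2(5) - 2 + 2 = 10
R_4 = 2(10) - 5 + 2 = 17
R_5 = 2(17) - 10 + 2 = 26

26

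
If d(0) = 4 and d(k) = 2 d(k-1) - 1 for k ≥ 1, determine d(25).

The fixed point is -1/(1 - 2) = 1, so d(k) - 1 = 2(d(k-1) - 1).
Hence d(k) = 3·2^k + 1.
d(25) = 3·2^{25} + 1 = 3·33554432 + 1 = 100663297.

100663297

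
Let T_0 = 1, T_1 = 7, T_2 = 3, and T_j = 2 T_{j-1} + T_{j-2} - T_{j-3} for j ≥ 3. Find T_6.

T_3 = 2*3 + 7 - 1 = 12
T_4 = 2*12 + 3 - 7 = 20
T_5 = 2*20 + 12 - 3 = 49
T_6 = 2*49 + 20 - 12 = 106

106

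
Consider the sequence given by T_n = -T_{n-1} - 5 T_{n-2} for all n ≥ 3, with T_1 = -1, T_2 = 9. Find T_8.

-271

T_3 = -9 - 5*(-1) = -4
T_4 = -(-4) - 5*9 = -41
T_5 = -(-41) - 5*(-4) = 61
T_6 = -61 - 5*(-41) = 144
T_7 = -144 - 5*61 = -449
T_8 = -(-449) - 5*144 = -271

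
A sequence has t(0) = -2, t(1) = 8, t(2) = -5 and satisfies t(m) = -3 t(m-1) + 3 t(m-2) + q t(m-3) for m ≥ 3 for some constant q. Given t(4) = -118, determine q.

t(3) = 39 - 2q
t(4) = -132 + 14q
So -132 + 14q = -118, giving q = 1.

1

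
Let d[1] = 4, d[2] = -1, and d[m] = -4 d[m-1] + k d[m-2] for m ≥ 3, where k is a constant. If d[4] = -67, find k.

d[3] = 4 + 4k
d[4] = -16 - 17k
So -16 - 17k = -67, giving k = 3.

3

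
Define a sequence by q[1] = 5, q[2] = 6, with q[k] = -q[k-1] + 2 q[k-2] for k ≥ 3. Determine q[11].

-336

q[3] = -6 + 2*5 = 4
q[4] = -4 + 2*6 = 8
q[5] = -8 + 2*4 = 0
q[6] = -0 + 2*8 = 16
q[7] = -16 + 2*0 = -16
q[8] = -(-16) + 2*16 = 48
q[9] = -48 + 2*(-16) = -80
q[10] = -(-80) + 2*48 = 176
q[11] = -176 + 2*(-80) = -336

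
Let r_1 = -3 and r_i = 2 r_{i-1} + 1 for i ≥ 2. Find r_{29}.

-536870913

The fixed point is 1/(1 - 2) = -1, so r_i + 1 = 2(r_{i-1} + 1).
Hence r_i = -2·2^{i-1} - 1.
r_{29} = -2·2^{28} - 1 = -2·268435456 - 1 = -536870913.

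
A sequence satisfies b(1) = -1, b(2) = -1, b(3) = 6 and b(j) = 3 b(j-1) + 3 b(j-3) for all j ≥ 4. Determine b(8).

1557

b(4) = 3·6 + 3·(-1) = 15
b(5) = 3·15 + 3·(-1) = 42
b(6) = 3·42 + 3·6 = 144
b(7) = 3·144 + 3·15 = 477
b(8) = 3·477 + 3·42 = 1557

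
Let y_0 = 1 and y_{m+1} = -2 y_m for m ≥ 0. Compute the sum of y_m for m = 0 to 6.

y_1 = -2·1 = -2
y_2 = -2·(-2) = 4
y_3 = -2·4 = -8
y_4 = -2·(-8) = 16
y_5 = -2·16 = -32
y_6 = -2·(-32) = 64
Sum = 1 + (-2) + 4 + (-8) + 16 + (-32) + 64 = 43

43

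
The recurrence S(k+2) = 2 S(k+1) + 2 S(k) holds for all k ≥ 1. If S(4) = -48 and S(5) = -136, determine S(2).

Rearranging, S(k-2) = (S(k) - 2 S(k-1)) / 2.
S(3) = (-136 - 2(-48)) / 2 = -40/2 = -20
S(2) = (-48 - 2(-20)) / 2 = -8/2 = -4

-4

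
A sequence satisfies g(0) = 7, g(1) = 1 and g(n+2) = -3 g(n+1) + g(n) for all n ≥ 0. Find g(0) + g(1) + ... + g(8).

g(2) = -3(1) + 7 = 4
g(3) = -3(4) + 1 = -11
g(4) = -3(-11) + 4 = 37
g(5) = -3(37) + (-11) = -122
g(6) = -3(-122) + 37 = 403
g(7) = -3(403) + (-122) = -1331
g(8) = -3(-1331) + 403 = 4396
Sum = 7 + 1 + 4 + (-11) + 37 + (-122) + 403 + (-1331) + 4396 = 3384

3384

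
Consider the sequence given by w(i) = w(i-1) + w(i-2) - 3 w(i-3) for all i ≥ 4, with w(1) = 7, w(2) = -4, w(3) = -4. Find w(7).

w(4) = (-4) + (-4) - 3·7 = -29
w(5) = (-29) + (-4) - 3·(-4) = -21
w(6) = (-21) + (-29) - 3·(-4) = -38
w(7) = (-38) + (-21) - 3·(-29) = 28

28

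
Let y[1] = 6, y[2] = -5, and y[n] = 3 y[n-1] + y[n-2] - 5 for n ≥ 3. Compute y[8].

y[3] = 3*(-5) + 6 - 5 = -14
y[4] = 3*(-14) + (-5) - 5 = -52
y[5] = 3*(-52) + (-14) - 5 = -175
y[6] = 3*(-175) + (-52) - 5 = -582
y[7] = 3*(-582) + (-175) - 5 = -1926
y[8] = 3*(-1926) + (-582) - 5 = -6365

-6365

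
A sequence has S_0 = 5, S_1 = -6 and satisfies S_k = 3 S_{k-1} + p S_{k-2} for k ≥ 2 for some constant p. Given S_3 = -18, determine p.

4

S_2 = -18 + 5p
S_3 = -54 + 9p
So -54 + 9p = -18, giving p = 4.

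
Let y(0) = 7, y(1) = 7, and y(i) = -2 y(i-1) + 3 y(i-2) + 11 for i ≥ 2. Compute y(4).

y(2) = -2(7) + 3(7) + 11 = 18
y(3) = -2(18) + 3(7) + 11 = -4
y(4) = -2(-4) + 3(18) + 11 = 73

73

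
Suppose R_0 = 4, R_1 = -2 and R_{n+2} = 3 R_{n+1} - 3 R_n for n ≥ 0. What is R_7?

54

R_2 = 3·(-2) - 3·4 = -18
R_3 = 3·(-18) - 3·(-2) = -48
R_4 = 3·(-48) - 3·(-18) = -90
R_5 = 3·(-90) - 3·(-48) = -126
R_6 = 3·(-126) - 3·(-90) = -108
R_7 = 3·(-108) - 3·(-126) = 54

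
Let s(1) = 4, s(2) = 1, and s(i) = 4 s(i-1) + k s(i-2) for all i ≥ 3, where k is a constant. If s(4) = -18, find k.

s(3) = 4 + 4k
s(4) = 16 + 17k
So 16 + 17k = -18, giving k = -2.

-2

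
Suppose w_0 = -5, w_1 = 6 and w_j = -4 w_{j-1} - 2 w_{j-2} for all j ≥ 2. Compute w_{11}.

w_2 = -4(6) - 2(-5) = -14
w_3 = -4(-14) - 2(6) = 44
w_4 = -4(44) - 2(-14) = -148
w_5 = -4(-148) - 2(44) = 504
w_6 = -4(504) - 2(-148) = -1720
w_7 = -4(-1720) - 2(504) = 5872
w_8 = -4(5872) - 2(-1720) = -20048
w_9 = -4(-20048) - 2(5872) = 68448
w_{10} = -4(68448) - 2(-20048) = -233696
w_{11} = -4(-233696) - 2(68448) = 797888

797888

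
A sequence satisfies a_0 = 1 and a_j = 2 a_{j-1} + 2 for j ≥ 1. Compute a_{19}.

The fixed point is 2/(1 - 2) = -2, so a_j + 2 = 2(a_{j-1} + 2).
Hence a_j = 3·2^j - 2.
a_{19} = 3·2^{19} - 2 = 3·524288 - 2 = 1572862.

1572862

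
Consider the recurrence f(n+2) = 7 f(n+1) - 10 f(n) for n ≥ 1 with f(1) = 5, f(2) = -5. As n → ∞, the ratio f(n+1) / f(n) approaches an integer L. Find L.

The characteristic equation is r^2 - 7r + 10 = 0, which factors as (r - 5)(r - 2) = 0.
So the roots are 5 and 2. Since |5| > |2| and the coefficient of 5^n is non-zero, the ratio tends to 5.

5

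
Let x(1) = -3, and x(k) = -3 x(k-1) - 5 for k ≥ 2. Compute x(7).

x(2) = -3(-3) - 5 = 4
x(3) = -3(4) - 5 = -17
x(4) = -3(-17) - 5 = 46
x(5) = -3(46) - 5 = -143
x(6) = -3(-143) - 5 = 424
x(7) = -3(424) - 5 = -1277

-1277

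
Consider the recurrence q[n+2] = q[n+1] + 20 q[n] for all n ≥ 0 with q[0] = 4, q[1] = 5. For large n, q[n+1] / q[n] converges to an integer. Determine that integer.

5

The characteristic equation is r^2 - r - 20 = 0, which factors as (r - 5)(r + 4) = 0.
So the roots are 5 and -4. Since |5| > |-4| and the coefficient of 5^n is non-zero, the ratio tends to 5.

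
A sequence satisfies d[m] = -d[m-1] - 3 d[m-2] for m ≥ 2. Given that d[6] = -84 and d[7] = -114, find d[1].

6

Rearranging, d[m-2] = (d[m] + d[m-1]) / -3.
d[5] = (-114 + (-84)) / -3 = -198/-3 = 66
d[4] = (-84 + 66) / -3 = -18/-3 = 6
d[3] = (66 + 6) / -3 = 72/-3 = -24
d[2] = (6 + (-24)) / -3 = -18/-3 = 6
d[1] = (-24 + 6) / -3 = -18/-3 = 6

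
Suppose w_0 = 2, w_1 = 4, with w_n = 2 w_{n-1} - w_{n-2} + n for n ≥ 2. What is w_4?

w_2 = 2·4 - 2 + 2 = 8
w_3 = 2·8 - 4 + 3 = 15
w_4 = 2·15 - 8 + 4 = 26

26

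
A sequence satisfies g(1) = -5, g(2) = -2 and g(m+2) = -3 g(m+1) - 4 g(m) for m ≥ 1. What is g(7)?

g(3) = -3*(-2) - 4*(-5) = 26
g(4) = -3*26 - 4*(-2) = -70
g(5) = -3*(-70) - 4*26 = 106
g(6) = -3*106 - 4*(-70) = -38
g(7) = -3*(-38) - 4*106 = -310

-310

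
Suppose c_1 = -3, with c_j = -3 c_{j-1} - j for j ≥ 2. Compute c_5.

c_2 = -3·(-3) - 2 = 7
c_3 = -3·7 - 3 = -24
c_4 = -3·(-24) - 4 = 68
c_5 = -3·68 - 5 = -209

-209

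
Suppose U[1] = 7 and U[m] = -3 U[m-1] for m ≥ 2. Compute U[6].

U[2] = -3*7 = -21
U[3] = -3*(-21) = 63
U[4] = -3*63 = -189
U[5] = -3*(-189) = 567
U[6] = -3*567 = -1701

-1701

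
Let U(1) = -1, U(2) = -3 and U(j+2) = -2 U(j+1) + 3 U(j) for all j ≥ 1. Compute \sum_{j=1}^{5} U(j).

U(3) = -2(-3) + 3(-1) = 3
U(4) = -2(3) + 3(-3) = -15
U(5) = -2(-15) + 3(3) = 39
Sum = (-1) + (-3) + 3 + (-15) + 39 = 23

23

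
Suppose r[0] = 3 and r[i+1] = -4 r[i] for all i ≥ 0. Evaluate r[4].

768

r[1] = -4·3 = -12
r[2] = -4·(-12) = 48
r[3] = -4·48 = -192
r[4] = -4·(-192) = 768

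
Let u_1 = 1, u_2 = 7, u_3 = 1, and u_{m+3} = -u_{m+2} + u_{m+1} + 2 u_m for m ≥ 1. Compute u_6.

u_4 = -1 + 7 + 2*1 = 8
u_5 = -8 + 1 + 2*7 = 7
u_6 = -7 + 8 + 2*1 = 3

3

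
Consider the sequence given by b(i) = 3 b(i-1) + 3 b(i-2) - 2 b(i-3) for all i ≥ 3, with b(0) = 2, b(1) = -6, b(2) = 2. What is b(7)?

b(3) = 3·2 + 3·(-6) - 2·2 = -16
b(4) = 3·(-16) + 3·2 - 2·(-6) = -30
b(5) = 3·(-30) + 3·(-16) - 2·2 = -142
b(6) = 3·(-142) + 3·(-30) - 2·(-16) = -484
b(7) = 3·(-484) + 3·(-142) - 2·(-30) = -1818

-1818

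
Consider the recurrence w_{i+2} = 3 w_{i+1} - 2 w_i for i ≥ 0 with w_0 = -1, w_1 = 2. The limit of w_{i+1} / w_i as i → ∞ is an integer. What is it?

The characteristic equation is r^2 - 3r + 2 = 0, which factors as (r - 2)(r - 1) = 0.
So the roots are 2 and 1. Since |2| > |1| and the coefficient of 2^i is non-zero, the ratio tends to 2.

2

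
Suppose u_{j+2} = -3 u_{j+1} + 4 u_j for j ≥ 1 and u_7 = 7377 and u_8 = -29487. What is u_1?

6

Rearranging, u_{j-2} = (u_j + 3 u_{j-1}) / 4.
u_6 = (-29487 + 3(7377)) / 4 = -7356/4 = -1839
u_5 = (7377 + 3(-1839)) / 4 = 1860/4 = 465
u_4 = (-1839 + 3(465)) / 4 = -444/4 = -111
u_3 = (465 + 3(-111)) / 4 = 132/4 = 33
u_2 = (-111 + 3(33)) / 4 = -12/4 = -3
u_1 = (33 + 3(-3)) / 4 = 24/4 = 6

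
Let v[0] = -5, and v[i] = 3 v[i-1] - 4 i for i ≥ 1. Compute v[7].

-17479

v[1] = 3·(-5) - 4 = -19
v[2] = 3·(-19) - 8 = -65
v[3] = 3·(-65) - 12 = -207
v[4] = 3·(-207) - 16 = -637
v[5] = 3·(-637) - 20 = -1931
v[6] = 3·(-1931) - 24 = -5817
v[7] = 3·(-5817) - 28 = -17479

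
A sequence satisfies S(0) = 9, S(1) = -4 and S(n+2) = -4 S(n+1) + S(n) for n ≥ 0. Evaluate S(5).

S(2) = -4·(-4) + 9 = 25
S(3) = -4·25 + (-4) = -104
S(4) = -4·(-104) + 25 = 441
S(5) = -4·441 + (-104) = -1868

-1868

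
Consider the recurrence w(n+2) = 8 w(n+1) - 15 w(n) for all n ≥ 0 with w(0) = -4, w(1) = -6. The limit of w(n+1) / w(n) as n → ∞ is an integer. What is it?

The characteristic equation is r^2 - 8r + 15 = 0, which factors as (r - 5)(r - 3) = 0.
So the roots are 5 and 3. Since |5| > |3| and the coefficient of 5^n is non-zero, the ratio tends to 5.

5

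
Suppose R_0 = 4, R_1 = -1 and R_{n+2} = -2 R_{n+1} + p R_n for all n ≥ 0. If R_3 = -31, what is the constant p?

R_2 = 2 + 4p
R_3 = -4 - 9p
So -4 - 9p = -31, giving p = 3.

3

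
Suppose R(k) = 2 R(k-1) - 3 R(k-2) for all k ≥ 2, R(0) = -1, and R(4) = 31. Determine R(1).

Let R(1) = v.
R(2) = 3 + 2v
R(3) = 6 + v
R(4) = 3 - 4v
So 3 - 4v = 31, giving v = -7.

-7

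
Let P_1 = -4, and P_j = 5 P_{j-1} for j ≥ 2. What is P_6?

-12500

P_2 = 5(-4) = -20
P_3 = 5(-20) = -100
P_4 = 5(-100) = -500
P_5 = 5(-500) = -2500
P_6 = 5(-2500) = -12500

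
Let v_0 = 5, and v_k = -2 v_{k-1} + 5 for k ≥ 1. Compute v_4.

v_1 = -2(5) + 5 = -5
v_2 = -2(-5) + 5 = 15
v_3 = -2(15) + 5 = -25
v_4 = -2(-25) + 5 = 55

55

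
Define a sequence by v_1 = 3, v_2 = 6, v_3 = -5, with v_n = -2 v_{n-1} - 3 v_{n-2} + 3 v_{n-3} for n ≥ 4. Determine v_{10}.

v_4 = -2*(-5) - 3*6 + 3*3 = 1
v_5 = -2*1 - 3*(-5) + 3*6 = 31
v_6 = -2*31 - 3*1 + 3*(-5) = -80
v_7 = -2*(-80) - 3*31 + 3*1 = 70
v_8 = -2*70 - 3*(-80) + 3*31 = 193
v_9 = -2*193 - 3*70 + 3*(-80) = -836
v_{10} = -2*(-836) - 3*193 + 3*70 = 1303

1303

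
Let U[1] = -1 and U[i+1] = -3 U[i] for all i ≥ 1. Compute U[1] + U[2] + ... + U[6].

182

U[2] = -3·(-1) = 3
U[3] = -3·3 = -9
U[4] = -3·(-9) = 27
U[5] = -3·27 = -81
U[6] = -3·(-81) = 243
Sum = (-1) + 3 + (-9) + 27 + (-81) + 243 = 182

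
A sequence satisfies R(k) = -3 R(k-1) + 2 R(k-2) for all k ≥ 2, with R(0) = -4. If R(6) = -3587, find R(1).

5

Let R(1) = z.
R(2) = -8 - 3z
R(3) = 24 + 11z
R(4) = -88 - 39z
R(5) = 312 + 139z
R(6) = -1112 - 495z
So -1112 - 495z = -3587, giving z = 5.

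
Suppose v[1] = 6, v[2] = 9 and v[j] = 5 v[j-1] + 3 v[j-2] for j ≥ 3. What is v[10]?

v[3] = 5(9) + 3(6) = 63
v[4] = 5(63) + 3(9) = 342
v[5] = 5(342) + 3(63) = 1899
v[6] = 5(1899) + 3(342) = 10521
v[7] = 5(10521) + 3(1899) = 58302
v[8] = 5(58302) + 3(10521) = 323073
v[9] = 5(323073) + 3(58302) = 1790271
v[10] = 5(1790271) + 3(323073) = 9920574

9920574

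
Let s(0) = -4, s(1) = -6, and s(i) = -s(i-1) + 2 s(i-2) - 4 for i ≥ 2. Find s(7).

-42

s(2) = -(-6) + 2·(-4) - 4 = -6
s(3) = -(-6) + 2·(-6) - 4 = -10
s(4) = -(-10) + 2·(-6) - 4 = -6
s(5) = -(-6) + 2·(-10) - 4 = -18
s(6) = -(-18) + 2·(-6) - 4 = 2
s(7) = -2 + 2·(-18) - 4 = -42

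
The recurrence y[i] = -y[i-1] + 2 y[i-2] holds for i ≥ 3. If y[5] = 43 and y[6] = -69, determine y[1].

8

Rearranging, y[i-2] = (y[i] + y[i-1]) / 2.
y[4] = (-69 + 43) / 2 = -26/2 = -13
y[3] = (43 + (-13)) / 2 = 30/2 = 15
y[2] = (-13 + 15) / 2 = 2/2 = 1
y[1] = (15 + 1) / 2 = 16/2 = 8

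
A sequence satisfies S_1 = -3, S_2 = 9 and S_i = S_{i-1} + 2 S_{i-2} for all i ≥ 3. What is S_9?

S_3 = 9 + 2*(-3) = 3
S_4 = 3 + 2*9 = 21
S_5 = 21 + 2*3 = 27
S_6 = 27 + 2*21 = 69
S_7 = 69 + 2*27 = 123
S_8 = 123 + 2*69 = 261
S_9 = 261 + 2*123 = 507

507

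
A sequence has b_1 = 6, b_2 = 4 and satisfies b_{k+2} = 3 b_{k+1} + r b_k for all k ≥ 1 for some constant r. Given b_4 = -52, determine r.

b_3 = 12 + 6r
b_4 = 36 + 22r
So 36 + 22r = -52, giving r = -4.

-4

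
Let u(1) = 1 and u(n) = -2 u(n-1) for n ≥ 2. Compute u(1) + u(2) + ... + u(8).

-85

u(2) = -2*1 = -2
u(3) = -2*(-2) = 4
u(4) = -2*4 = -8
u(5) = -2*(-8) = 16
u(6) = -2*16 = -32
u(7) = -2*(-32) = 64
u(8) = -2*64 = -128
Sum = 1 + (-2) + 4 + (-8) + 16 + (-32) + 64 + (-128) = -85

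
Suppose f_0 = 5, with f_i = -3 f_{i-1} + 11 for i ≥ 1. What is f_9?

-44284

f_1 = -3*5 + 11 = -4
f_2 = -3*(-4) + 11 = 23
f_3 = -3*23 + 11 = -58
f_4 = -3*(-58) + 11 = 185
f_5 = -3*185 + 11 = -544
f_6 = -3*(-544) + 11 = 1643
f_7 = -3*1643 + 11 = -4918
f_8 = -3*(-4918) + 11 = 14765
f_9 = -3*14765 + 11 = -44284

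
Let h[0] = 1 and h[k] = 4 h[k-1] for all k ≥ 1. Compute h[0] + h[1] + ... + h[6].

5461

h[1] = 4·1 = 4
h[2] = 4·4 = 16
h[3] = 4·16 = 64
h[4] = 4·64 = 256
h[5] = 4·256 = 1024
h[6] = 4·1024 = 4096
Sum = 1 + 4 + 16 + 64 + 256 + 1024 + 4096 = 5461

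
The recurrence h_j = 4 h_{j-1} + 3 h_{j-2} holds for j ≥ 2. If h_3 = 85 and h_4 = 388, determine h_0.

Rearranging, h_{j-2} = (h_j - 4 h_{j-1}) / 3.
h_2 = (388 - 4*85) / 3 = 48/3 = 16
h_1 = (85 - 4*16) / 3 = 21/3 = 7
h_0 = (16 - 4*7) / 3 = -12/3 = -4

-4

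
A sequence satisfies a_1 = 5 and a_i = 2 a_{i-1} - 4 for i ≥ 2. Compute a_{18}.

The fixed point is -4/(1 - 2) = 4, so a_i - 4 = 2(a_{i-1} - 4).
Hence a_i = 1·2^{i-1} + 4.
a_{18} = 1·2^{17} + 4 = 1·131072 + 4 = 131076.

131076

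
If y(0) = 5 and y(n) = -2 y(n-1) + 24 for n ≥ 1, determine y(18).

-786424

The fixed point is 24/(1 + 2) = 8, so y(n) - 8 = -2(y(n-1) - 8).
Hence y(n) = -3·(-2)^n + 8.
y(18) = -3·(-2)^{18} + 8 = -3·262144 + 8 = -786424.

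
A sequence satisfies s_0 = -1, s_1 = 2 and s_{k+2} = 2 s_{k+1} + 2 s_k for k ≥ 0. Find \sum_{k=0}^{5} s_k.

87

s_2 = 2*2 + 2*(-1) = 2
s_3 = 2*2 + 2*2 = 8
s_4 = 2*8 + 2*2 = 20
s_5 = 2*20 + 2*8 = 56
Sum = (-1) + 2 + 2 + 8 + 20 + 56 = 87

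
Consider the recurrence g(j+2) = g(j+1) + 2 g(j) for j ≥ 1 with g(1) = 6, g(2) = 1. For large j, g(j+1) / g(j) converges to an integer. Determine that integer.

2

The characteristic equation is r^2 - r - 2 = 0, which factors as (r - 2)(r + 1) = 0.
So the roots are 2 and -1. Since |2| > |-1| and the coefficient of 2^j is non-zero, the ratio tends to 2.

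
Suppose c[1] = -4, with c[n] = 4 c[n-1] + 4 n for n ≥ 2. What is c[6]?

c[2] = 4*(-4) + 8 = -8
c[3] = 4*(-8) + 12 = -20
c[4] = 4*(-20) + 16 = -64
c[5] = 4*(-64) + 20 = -236
c[6] = 4*(-236) + 24 = -920

-920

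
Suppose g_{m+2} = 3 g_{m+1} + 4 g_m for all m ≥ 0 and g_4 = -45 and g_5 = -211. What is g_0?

6

Rearranging, g_{m-2} = (g_m - 3 g_{m-1}) / 4.
g_3 = (-211 - 3·(-45)) / 4 = -76/4 = -19
g_2 = (-45 - 3·(-19)) / 4 = 12/4 = 3
g_1 = (-19 - 3·3) / 4 = -28/4 = -7
g_0 = (3 - 3·(-7)) / 4 = 24/4 = 6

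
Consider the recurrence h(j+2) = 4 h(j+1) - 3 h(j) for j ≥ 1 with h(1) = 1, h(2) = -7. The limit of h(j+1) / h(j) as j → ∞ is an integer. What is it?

3

The characteristic equation is r^2 - 4r + 3 = 0, which factors as (r - 3)(r - 1) = 0.
So the roots are 3 and 1. Since |3| > |1| and the coefficient of 3^j is non-zero, the ratio tends to 3.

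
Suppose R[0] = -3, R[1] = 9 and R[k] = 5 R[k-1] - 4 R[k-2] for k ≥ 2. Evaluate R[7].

65529

R[2] = 5·9 - 4·(-3) = 57
R[3] = 5·57 - 4·9 = 249
R[4] = 5·249 - 4·57 = 1017
R[5] = 5·1017 - 4·249 = 4089
R[6] = 5·4089 - 4·1017 = 16377
R[7] = 5·16377 - 4·4089 = 65529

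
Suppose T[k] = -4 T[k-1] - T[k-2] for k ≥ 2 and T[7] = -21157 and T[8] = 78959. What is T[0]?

Rearranging, T[k-2] = -(T[k] + 4 T[k-1]).
T[6] = -(78959 + 4*(-21157)) = 5669
T[5] = -(-21157 + 4*5669) = -1519
T[4] = -(5669 + 4*(-1519)) = 407
T[3] = -(-1519 + 4*407) = -109
T[2] = -(407 + 4*(-109)) = 29
T[1] = -(-109 + 4*29) = -7
T[0] = -(29 + 4*(-7)) = -1

-1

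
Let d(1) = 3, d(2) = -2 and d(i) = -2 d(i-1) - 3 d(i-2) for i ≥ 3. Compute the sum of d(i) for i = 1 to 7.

60

d(3) = -2(-2) - 3(3) = -5
d(4) = -2(-5) - 3(-2) = 16
d(5) = -2(16) - 3(-5) = -17
d(6) = -2(-17) - 3(16) = -14
d(7) = -2(-14) - 3(-17) = 79
Sum = 3 + (-2) + (-5) + 16 + (-17) + (-14) + 79 = 60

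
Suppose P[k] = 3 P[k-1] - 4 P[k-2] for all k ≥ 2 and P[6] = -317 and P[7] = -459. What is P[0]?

Rearranging, P[k-2] = (P[k] - 3 P[k-1]) / -4.
P[5] = (-459 - 3·(-317)) / -4 = 492/-4 = -123
P[4] = (-317 - 3·(-123)) / -4 = 52/-4 = -13
P[3] = (-123 - 3·(-13)) / -4 = -84/-4 = 21
P[2] = (-13 - 3·21) / -4 = -76/-4 = 19
P[1] = (21 - 3·19) / -4 = -36/-4 = 9
P[0] = (19 - 3·9) / -4 = -8/-4 = 2

2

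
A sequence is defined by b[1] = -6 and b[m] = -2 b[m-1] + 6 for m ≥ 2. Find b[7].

-510

b[2] = -2·(-6) + 6 = 18
b[3] = -2·18 + 6 = -30
b[4] = -2·(-30) + 6 = 66
b[5] = -2·66 + 6 = -126
b[6] = -2·(-126) + 6 = 258
b[7] = -2·258 + 6 = -510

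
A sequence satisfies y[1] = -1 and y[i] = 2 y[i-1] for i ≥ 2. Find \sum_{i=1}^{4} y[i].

-15

y[2] = 2*(-1) = -2
y[3] = 2*(-2) = -4
y[4] = 2*(-4) = -8
Sum = (-1) + (-2) + (-4) + (-8) = -15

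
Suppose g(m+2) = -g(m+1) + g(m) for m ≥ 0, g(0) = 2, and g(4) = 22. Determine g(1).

-6

Let g(1) = z.
g(2) = 2 - z
g(3) = -2 + 2z
g(4) = 4 - 3z
So 4 - 3z = 22, giving z = -6.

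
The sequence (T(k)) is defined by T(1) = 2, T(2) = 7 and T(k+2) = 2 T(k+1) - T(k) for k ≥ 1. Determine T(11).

52

T(3) = 2·7 - 2 = 12
T(4) = 2·12 - 7 = 17
T(5) = 2·17 - 12 = 22
T(6) = 2·22 - 17 = 27
T(7) = 2·27 - 22 = 32
T(8) = 2·32 - 27 = 37
T(9) = 2·37 - 32 = 42
T(10) = 2·42 - 37 = 47
T(11) = 2·47 - 42 = 52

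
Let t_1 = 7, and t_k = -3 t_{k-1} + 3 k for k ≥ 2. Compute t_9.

t_2 = -3*7 + 6 = -15
t_3 = -3*(-15) + 9 = 54
t_4 = -3*54 + 12 = -150
t_5 = -3*(-150) + 15 = 465
t_6 = -3*465 + 18 = -1377
t_7 = -3*(-1377) + 21 = 4152
t_8 = -3*4152 + 24 = -12432
t_9 = -3*(-12432) + 27 = 37323

37323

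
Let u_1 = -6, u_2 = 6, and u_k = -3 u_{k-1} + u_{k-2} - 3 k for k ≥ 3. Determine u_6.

1056

u_3 = -3·6 + (-6) - 9 = -33
u_4 = -3·(-33) + 6 - 12 = 93
u_5 = -3·93 + (-33) - 15 = -327
u_6 = -3·(-327) + 93 - 18 = 1056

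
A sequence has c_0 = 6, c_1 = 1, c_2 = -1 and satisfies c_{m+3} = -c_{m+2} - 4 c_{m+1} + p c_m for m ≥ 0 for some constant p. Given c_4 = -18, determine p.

c_3 = -3 + 6p
c_4 = 7 - 5p
So 7 - 5p = -18, giving p = 5.

5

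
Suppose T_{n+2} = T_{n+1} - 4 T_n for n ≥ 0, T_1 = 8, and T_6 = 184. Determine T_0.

Let T_0 = w.
T_2 = 8 - 4w
T_3 = -24 - 4w
T_4 = -56 + 12w
T_5 = 40 + 28w
T_6 = 264 - 20w
So 264 - 20w = 184, giving w = 4.

4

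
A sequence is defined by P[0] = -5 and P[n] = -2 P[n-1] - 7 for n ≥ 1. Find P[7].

339

P[1] = -2*(-5) - 7 = 3
P[2] = -2*3 - 7 = -13
P[3] = -2*(-13) - 7 = 19
P[4] = -2*19 - 7 = -45
P[5] = -2*(-45) - 7 = 83
P[6] = -2*83 - 7 = -173
P[7] = -2*(-173) - 7 = 339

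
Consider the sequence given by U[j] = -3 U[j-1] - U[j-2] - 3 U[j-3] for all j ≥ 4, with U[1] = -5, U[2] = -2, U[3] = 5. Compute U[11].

5

U[4] = -3*5 - (-2) - 3*(-5) = 2
U[5] = -3*2 - 5 - 3*(-2) = -5
U[6] = -3*(-5) - 2 - 3*5 = -2
U[7] = -3*(-2) - (-5) - 3*2 = 5
U[8] = -3*5 - (-2) - 3*(-5) = 2
U[9] = -3*2 - 5 - 3*(-2) = -5
U[10] = -3*(-5) - 2 - 3*5 = -2
U[11] = -3*(-2) - (-5) - 3*2 = 5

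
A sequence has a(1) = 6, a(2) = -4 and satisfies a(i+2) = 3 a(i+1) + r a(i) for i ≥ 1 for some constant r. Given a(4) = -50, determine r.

-1

a(3) = -12 + 6r
a(4) = -36 + 14r
So -36 + 14r = -50, giving r = -1.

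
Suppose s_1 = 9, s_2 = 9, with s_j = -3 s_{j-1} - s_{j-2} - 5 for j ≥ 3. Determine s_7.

-1991

s_3 = -3*9 - 9 - 5 = -41
s_4 = -3*(-41) - 9 - 5 = 109
s_5 = -3*109 - (-41) - 5 = -291
s_6 = -3*(-291) - 109 - 5 = 759
s_7 = -3*759 - (-291) - 5 = -1991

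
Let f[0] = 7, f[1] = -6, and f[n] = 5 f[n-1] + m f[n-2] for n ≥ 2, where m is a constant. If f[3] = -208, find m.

-2

f[2] = -30 + 7m
f[3] = -150 + 29m
So -150 + 29m = -208, giving m = -2.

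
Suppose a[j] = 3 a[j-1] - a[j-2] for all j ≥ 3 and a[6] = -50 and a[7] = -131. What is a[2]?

1

Rearranging, a[j-2] = -(a[j] - 3 a[j-1]).
a[5] = -(-131 - 3*(-50)) = -19
a[4] = -(-50 - 3*(-19)) = -7
a[3] = -(-19 - 3*(-7)) = -2
a[2] = -(-7 - 3*(-2)) = 1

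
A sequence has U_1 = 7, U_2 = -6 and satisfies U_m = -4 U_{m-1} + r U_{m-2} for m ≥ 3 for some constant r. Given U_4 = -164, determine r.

2

U_3 = 24 + 7r
U_4 = -96 - 34r
So -96 - 34r = -164, giving r = 2.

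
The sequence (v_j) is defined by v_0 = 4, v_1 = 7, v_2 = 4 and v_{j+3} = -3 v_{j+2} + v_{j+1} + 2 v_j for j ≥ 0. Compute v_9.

v_3 = -3(4) + 7 + 2(4) = 3
v_4 = -3(3) + 4 + 2(7) = 9
v_5 = -3(9) + 3 + 2(4) = -16
v_6 = -3(-16) + 9 + 2(3) = 63
v_7 = -3(63) + (-16) + 2(9) = -187
v_8 = -3(-187) + 63 + 2(-16) = 592
v_9 = -3(592) + (-187) + 2(63) = -1837

-1837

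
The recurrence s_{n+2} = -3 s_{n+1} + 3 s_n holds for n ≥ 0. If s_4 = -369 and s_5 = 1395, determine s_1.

5

Rearranging, s_{n-2} = (s_n + 3 s_{n-1}) / 3.
s_3 = (1395 + 3(-369)) / 3 = 288/3 = 96
s_2 = (-369 + 3(96)) / 3 = -81/3 = -27
s_1 = (96 + 3(-27)) / 3 = 15/3 = 5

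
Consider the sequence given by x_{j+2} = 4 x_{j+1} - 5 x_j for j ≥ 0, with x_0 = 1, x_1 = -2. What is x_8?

x_2 = 4·(-2) - 5·1 = -13
x_3 = 4·(-13) - 5·(-2) = -42
x_4 = 4·(-42) - 5·(-13) = -103
x_5 = 4·(-103) - 5·(-42) = -202
x_6 = 4·(-202) - 5·(-103) = -293
x_7 = 4·(-293) - 5·(-202) = -162
x_8 = 4·(-162) - 5·(-293) = 817

817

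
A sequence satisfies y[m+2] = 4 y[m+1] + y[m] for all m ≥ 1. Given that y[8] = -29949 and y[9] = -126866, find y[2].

Rearranging, y[m-2] = y[m] - 4 y[m-1].
y[7] = -126866 - 4*(-29949) = -7070
y[6] = -29949 - 4*(-7070) = -1669
y[5] = -7070 - 4*(-1669) = -394
y[4] = -1669 - 4*(-394) = -93
y[3] = -394 - 4*(-93) = -22
y[2] = -93 - 4*(-22) = -5

-5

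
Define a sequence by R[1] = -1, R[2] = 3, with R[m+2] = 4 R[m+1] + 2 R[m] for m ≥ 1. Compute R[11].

R[3] = 4(3) + 2(-1) = 10
R[4] = 4(10) + 2(3) = 46
R[5] = 4(46) + 2(10) = 204
R[6] = 4(204) + 2(46) = 908
R[7] = 4(908) + 2(204) = 4040
R[8] = 4(4040) + 2(908) = 17976
R[9] = 4(17976) + 2(4040) = 79984
R[10] = 4(79984) + 2(17976) = 355888
R[11] = 4(355888) + 2(79984) = 1583520

1583520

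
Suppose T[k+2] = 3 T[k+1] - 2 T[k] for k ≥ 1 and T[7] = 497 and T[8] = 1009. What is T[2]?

Rearranging, T[k-2] = (T[k] - 3 T[k-1]) / -2.
T[6] = (1009 - 3·497) / -2 = -482/-2 = 241
T[5] = (497 - 3·241) / -2 = -226/-2 = 113
T[4] = (241 - 3·113) / -2 = -98/-2 = 49
T[3] = (113 - 3·49) / -2 = -34/-2 = 17
T[2] = (49 - 3·17) / -2 = -2/-2 = 1

1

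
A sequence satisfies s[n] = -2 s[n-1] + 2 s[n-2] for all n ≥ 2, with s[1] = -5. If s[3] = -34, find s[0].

Let s[0] = y.
s[2] = 10 + 2y
s[3] = -30 - 4y
So -30 - 4y = -34, giving y = 1.

1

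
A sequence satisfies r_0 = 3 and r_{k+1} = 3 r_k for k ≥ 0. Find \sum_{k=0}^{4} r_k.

363

r_1 = 3(3) = 9
r_2 = 3(9) = 27
r_3 = 3(27) = 81
r_4 = 3(81) = 243
Sum = 3 + 9 + 27 + 81 + 243 = 363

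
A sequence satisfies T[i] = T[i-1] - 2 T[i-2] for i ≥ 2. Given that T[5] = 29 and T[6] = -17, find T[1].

-5

Rearranging, T[i-2] = (T[i] - T[i-1]) / -2.
T[4] = (-17 - 29) / -2 = -46/-2 = 23
T[3] = (29 - 23) / -2 = 6/-2 = -3
T[2] = (23 - (-3)) / -2 = 26/-2 = -13
T[1] = (-3 - (-13)) / -2 = 10/-2 = -5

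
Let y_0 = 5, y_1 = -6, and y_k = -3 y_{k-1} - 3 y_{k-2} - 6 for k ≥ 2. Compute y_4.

y_2 = -3(-6) - 3(5) - 6 = -3
y_3 = -3(-3) - 3(-6) - 6 = 21
y_4 = -3(21) - 3(-3) - 6 = -60

-60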